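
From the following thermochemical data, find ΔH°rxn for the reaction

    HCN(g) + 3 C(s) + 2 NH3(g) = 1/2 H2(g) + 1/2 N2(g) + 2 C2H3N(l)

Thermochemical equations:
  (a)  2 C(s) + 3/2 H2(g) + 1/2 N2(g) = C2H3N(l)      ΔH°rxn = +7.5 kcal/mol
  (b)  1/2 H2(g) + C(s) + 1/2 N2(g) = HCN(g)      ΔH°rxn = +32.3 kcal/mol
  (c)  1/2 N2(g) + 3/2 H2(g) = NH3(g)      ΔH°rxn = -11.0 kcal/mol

(a) × 2: (2)·(+7.5) = +15.0 kcal/mol
(b) reversed: -32.3 kcal/mol
(c) reversed and × 2: (-2)·(-11.0) = +22.0 kcal/mol
Since enthalpy is a state function, ΔH°rxn = (2)·(+7.5) + (-1)·(+32.3) + (-2)·(-11.0) = 4.7 kcal/mol

ΔH°rxn = 4.7 kcal/mol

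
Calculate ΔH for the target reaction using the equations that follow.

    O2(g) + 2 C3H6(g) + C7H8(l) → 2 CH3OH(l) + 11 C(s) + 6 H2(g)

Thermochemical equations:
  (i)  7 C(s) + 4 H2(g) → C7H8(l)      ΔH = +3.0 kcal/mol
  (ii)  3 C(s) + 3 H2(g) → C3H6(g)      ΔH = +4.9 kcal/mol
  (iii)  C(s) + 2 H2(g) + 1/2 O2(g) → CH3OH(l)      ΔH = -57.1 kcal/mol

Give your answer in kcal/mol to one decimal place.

ΔH = -127.0 kcal/mol

(i) reversed (C7H8(l) must end up as a reactant): -3.0 kcal/mol
(ii) reversed and × 2 (C3H6(g) must end up as a reactant; scale by 2 for the 2 C3H6(g)): (-2)·(+4.9) = -9.8 kcal/mol
(iii) × 2 (×2 to match 2 CH3OH(l) in the target): (2)·(-57.1) = -114.2 kcal/mol
Combining the equations, ΔH = (-1)·(+3.0) + (-2)·(+4.9) + (2)·(-57.1) = -127.0 kcal/mol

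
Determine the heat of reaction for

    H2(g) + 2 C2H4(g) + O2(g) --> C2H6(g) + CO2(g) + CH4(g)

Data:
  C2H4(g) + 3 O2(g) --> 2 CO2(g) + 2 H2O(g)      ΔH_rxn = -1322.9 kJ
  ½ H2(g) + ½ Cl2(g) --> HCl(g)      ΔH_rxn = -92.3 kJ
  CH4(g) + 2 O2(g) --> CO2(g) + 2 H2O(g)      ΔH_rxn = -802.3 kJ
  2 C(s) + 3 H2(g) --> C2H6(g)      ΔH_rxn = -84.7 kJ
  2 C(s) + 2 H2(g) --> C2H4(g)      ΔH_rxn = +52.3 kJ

ΔH_rxn = -657.6 kJ

equation 1 as written: -1322.9 kJ
equation 2: not needed (Cl2(g) appears nowhere else).
equation 3 reversed (reverse to put CH4(g) on the product side): +802.3 kJ
equation 4 as written (C2H6(g) already on the product side): -84.7 kJ
equation 5 reversed: -52.3 kJ
ΔH_rxn = (1)·(-1322.9) + (-1)·(-802.3) + (1)·(-84.7) + (-1)·(+52.3) = -657.6 kJ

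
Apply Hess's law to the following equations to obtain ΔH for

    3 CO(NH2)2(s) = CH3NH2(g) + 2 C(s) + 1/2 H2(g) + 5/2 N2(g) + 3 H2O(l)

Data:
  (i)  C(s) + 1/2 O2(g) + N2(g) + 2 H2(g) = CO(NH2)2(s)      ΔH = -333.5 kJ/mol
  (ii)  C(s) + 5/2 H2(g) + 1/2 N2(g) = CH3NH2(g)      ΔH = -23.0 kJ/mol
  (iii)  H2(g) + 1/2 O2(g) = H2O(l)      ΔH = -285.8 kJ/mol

(i) reversed and × 3: (-3)·(-333.5) = +1000.5 kJ/mol
(ii) as written: -23.0 kJ/mol
(iii) × 3: (3)·(-285.8) = -857.4 kJ/mol
ΔH = (+1000.5) + (-23.0) + (-857.4) = 120.1 kJ/mol

ΔH = 120.1 kJ/mol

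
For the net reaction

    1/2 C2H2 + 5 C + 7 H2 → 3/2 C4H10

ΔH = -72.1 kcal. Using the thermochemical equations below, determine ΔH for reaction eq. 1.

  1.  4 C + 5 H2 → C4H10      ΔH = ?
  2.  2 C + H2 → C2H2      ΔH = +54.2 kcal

eq. 1 × 3/2 (×3/2 to match 3/2 C4H10 in the target): contributes 3/2·x
eq. 2 reversed and × 1/2 (reverse to put C2H2 on the reactant side; ×1/2 to match 1/2 C2H2 in the target): (-1/2)·(+54.2) = -27.1 kcal
-72.1 = (-27.1) + 3/2·x
x = (-72.1 − (-27.1)) / (3/2) = -30.0 kcal

ΔH = -30.0 kcal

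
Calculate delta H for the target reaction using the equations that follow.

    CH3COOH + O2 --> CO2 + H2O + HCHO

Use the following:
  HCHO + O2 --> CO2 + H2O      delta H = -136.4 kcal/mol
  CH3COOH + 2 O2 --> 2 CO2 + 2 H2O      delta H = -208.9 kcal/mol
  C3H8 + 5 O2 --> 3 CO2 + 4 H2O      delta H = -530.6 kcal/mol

delta H = -72.5 kcal/mol

equation 1 reversed: +136.4 kcal/mol
equation 2 as written: -208.9 kcal/mol
equation 3: not needed.
delta H = (+136.4) + (-208.9) = -72.5 kcal/mol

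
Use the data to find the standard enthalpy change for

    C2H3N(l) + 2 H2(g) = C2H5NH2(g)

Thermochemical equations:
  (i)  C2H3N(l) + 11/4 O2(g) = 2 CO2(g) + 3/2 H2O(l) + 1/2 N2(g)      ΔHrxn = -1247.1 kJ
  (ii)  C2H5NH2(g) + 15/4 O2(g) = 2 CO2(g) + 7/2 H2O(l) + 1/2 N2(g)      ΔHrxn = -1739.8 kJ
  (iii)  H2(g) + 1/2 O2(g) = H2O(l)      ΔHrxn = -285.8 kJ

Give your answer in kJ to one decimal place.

(i) as written: -1247.1 kJ
(ii) reversed: +1739.8 kJ
(iii) × 2: (2)·(-285.8) = -571.6 kJ
ΔHrxn = (-1247.1) + (+1739.8) + (-571.6) = -78.9 kJ

ΔHrxn = -78.9 kJ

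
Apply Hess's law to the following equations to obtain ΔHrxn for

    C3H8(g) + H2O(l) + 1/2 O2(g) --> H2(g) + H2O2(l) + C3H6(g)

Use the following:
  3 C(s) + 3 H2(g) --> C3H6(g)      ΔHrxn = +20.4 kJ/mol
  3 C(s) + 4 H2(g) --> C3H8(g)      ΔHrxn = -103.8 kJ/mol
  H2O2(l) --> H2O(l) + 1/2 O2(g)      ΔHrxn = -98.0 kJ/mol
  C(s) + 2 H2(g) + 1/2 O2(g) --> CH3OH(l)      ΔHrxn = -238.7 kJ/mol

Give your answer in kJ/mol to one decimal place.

ΔHrxn = 222.2 kJ/mol

equation 1 as written: +20.4 kJ/mol
equation 2 reversed: +103.8 kJ/mol
equation 3 reversed: +98.0 kJ/mol
equation 4: not needed.
By Hess's law, ΔHrxn = (1)·(+20.4) + (-1)·(-103.8) + (-1)·(-98.0) = 222.2 kJ/mol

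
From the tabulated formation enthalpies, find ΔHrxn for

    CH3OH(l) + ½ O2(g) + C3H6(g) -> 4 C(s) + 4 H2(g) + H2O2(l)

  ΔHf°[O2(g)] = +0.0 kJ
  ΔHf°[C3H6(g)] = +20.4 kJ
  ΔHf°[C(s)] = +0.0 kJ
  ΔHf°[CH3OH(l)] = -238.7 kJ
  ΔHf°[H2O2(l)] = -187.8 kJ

ΔHrxn = 30.5 kJ

Products: 4·(+0.0) + 4·(+0.0) + 1·(-187.8) = -187.8
Reactants: 1·(-238.7) + 1/2·(+0.0) + 1·(+20.4) = -218.3
ΔHrxn = (-187.8) − (-218.3) = 30.5 kJ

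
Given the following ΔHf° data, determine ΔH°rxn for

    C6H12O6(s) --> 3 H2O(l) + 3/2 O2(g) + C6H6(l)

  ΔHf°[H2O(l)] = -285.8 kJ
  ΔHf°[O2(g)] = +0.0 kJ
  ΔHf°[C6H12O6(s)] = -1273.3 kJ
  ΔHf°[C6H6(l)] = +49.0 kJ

ΔH°rxn = 464.9 kJ

ΔH°rxn = Σ nΔHf°(products) − Σ nΔHf°(reactants).
Products: 3·(-285.8) + 3/2·(+0.0) + 1·(+49.0) = -808.4
Reactants: 1·(-1273.3) = -1273.3
ΔH°rxn = (-808.4) − (-1273.3) = 464.9 kJ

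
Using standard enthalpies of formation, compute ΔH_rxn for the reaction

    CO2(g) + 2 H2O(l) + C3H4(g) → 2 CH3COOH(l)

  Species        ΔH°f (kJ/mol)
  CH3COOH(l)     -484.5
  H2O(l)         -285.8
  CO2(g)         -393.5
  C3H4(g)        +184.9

Products: 2·(-484.5) = -969.0
Reactants: 1·(-393.5) + 2·(-285.8) + 1·(+184.9) = -780.2
ΔH_rxn = (-969.0) − (-780.2) = -188.8 kJ/mol

ΔH_rxn = -188.8 kJ/mol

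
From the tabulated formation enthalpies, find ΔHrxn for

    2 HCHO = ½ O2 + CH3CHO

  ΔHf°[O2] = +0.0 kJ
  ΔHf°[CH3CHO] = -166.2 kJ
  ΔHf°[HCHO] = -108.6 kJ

ΔH°rxn = Σ nΔHf°(products) − Σ nΔHf°(reactants).
Products: 1/2·(+0.0) + 1·(-166.2) = -166.2
Reactants: 2·(-108.6) = -217.2
ΔHrxn = (-166.2) − (-217.2) = 51.0 kJ

ΔHrxn = 51.0 kJ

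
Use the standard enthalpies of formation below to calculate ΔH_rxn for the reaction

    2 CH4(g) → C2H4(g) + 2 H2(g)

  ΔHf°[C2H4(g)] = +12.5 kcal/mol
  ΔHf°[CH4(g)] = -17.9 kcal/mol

ΔH_rxn = 48.3 kcal/mol

Products: 1·(+12.5) + 2·(+0.0) = +12.5
Reactants: 2·(-17.9) = -35.8
ΔH_rxn = (+12.5) − (-35.8) = 48.3 kcal/mol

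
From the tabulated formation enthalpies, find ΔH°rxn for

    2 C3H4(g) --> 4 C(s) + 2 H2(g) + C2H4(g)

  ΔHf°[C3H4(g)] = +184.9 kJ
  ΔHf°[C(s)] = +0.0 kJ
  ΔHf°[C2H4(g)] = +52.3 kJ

ΔH°rxn = -317.5 kJ

ΔH°rxn = Σ nΔHf°(products) − Σ nΔHf°(reactants).
Products: 4·(+0.0) + 2·(+0.0) + 1·(+52.3) = +52.3
Reactants: 2·(+184.9) = +369.8
ΔH°rxn = (+52.3) − (+369.8) = -317.5 kJ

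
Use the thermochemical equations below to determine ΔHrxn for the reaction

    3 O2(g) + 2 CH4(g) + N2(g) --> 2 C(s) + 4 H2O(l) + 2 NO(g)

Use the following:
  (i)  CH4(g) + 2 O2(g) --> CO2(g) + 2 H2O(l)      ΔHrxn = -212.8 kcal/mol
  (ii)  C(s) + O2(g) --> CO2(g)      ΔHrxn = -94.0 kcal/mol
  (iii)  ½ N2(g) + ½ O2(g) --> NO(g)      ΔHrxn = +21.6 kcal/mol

(i) × 2 (×2 to match 2 CH4(g) in the target): (2)·(-212.8) = -425.6 kcal/mol
(ii) reversed and × 2 (C(s) must end up as a product; scale by 2 for the 2 C(s)): (-2)·(-94.0) = +188.0 kcal/mol
(iii) × 2 (×2 to match 2 NO(g) in the target): (2)·(+21.6) = +43.2 kcal/mol
Combining the equations, ΔHrxn = (-425.6) + (+188.0) + (+43.2) = -194.4 kcal/mol

ΔHrxn = -194.4 kcal/mol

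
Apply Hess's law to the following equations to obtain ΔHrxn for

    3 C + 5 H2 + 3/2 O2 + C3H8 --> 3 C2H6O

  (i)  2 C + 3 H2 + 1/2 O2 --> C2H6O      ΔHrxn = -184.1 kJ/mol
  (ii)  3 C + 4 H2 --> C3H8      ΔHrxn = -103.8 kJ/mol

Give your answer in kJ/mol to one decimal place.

(i) × 3: (3)·(-184.1) = -552.3 kJ/mol
(ii) reversed: +103.8 kJ/mol
ΔHrxn = (-552.3) + (+103.8) = -448.5 kJ/mol

ΔHrxn = -448.5 kJ/mol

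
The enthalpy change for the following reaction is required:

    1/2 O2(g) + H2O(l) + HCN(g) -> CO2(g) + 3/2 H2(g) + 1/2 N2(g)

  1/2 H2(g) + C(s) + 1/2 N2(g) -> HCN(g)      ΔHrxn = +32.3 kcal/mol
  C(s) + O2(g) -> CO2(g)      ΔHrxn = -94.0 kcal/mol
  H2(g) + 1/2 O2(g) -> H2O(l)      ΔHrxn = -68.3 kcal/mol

ΔHrxn = -58.0 kcal/mol

equation 1 reversed (HCN(g) must end up as a reactant): -32.3 kcal/mol
equation 2 as written (CO2(g) already on the product side): -94.0 kcal/mol
equation 3 reversed (reverse to put H2O(l) on the reactant side): +68.3 kcal/mol
ΔHrxn = (-1)·(+32.3) + (1)·(-94.0) + (-1)·(-68.3) = -58.0 kcal/mol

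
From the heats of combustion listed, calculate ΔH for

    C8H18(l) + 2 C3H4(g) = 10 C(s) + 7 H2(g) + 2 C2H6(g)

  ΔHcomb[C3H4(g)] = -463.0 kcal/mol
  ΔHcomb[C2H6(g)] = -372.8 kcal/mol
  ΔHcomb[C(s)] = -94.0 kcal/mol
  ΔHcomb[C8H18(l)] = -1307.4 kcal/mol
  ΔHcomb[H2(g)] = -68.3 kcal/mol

Using ΔH = Σ nΔHc°(reactants) − Σ nΔHc°(products):
= [1·(-1307.4) + 2·(-463.0)] − [10·(-94.0) + 7·(-68.3) + 2·(-372.8)]
= -69.7 kcal/mol

ΔH = -69.7 kcal/mol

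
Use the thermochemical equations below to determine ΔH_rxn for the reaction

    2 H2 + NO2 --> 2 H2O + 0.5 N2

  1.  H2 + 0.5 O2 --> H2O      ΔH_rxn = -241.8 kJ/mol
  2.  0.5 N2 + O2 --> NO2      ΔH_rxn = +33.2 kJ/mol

eq. 1 × 2 (×2 to match 2 H2O in the target): (2)·(-241.8) = -483.6 kJ/mol
eq. 2 reversed (reverse to put NO2 on the reactant side): -33.2 kJ/mol
By Hess's law, ΔH_rxn = (2)·(-241.8) + (-1)·(+33.2) = -516.8 kJ/mol

ΔH_rxn = -516.8 kJ/mol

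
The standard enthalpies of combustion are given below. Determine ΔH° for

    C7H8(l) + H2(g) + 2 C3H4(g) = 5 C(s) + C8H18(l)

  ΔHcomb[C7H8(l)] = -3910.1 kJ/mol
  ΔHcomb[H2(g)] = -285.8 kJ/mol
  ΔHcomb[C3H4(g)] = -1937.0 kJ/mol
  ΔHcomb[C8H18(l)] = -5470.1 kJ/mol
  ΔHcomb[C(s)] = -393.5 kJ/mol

With combustion enthalpies, reactants minus products:
= [1·(-3910.1) + 1·(-285.8) + 2·(-1937.0)] − [5·(-393.5) + 1·(-5470.1)]
= -632.3 kJ/mol

ΔH° = -632.3 kJ/mol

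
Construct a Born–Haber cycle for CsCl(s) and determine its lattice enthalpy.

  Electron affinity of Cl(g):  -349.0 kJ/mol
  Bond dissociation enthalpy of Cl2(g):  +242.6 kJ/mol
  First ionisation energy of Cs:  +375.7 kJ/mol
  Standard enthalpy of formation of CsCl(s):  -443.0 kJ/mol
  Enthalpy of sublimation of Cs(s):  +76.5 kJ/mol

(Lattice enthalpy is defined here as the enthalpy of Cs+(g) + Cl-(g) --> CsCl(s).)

ΔHf° = 1·ΔHsub + 1·(ΣIE) + 1/2·D(Cl2) + 1·EA + U
-443.0 = 1·(+76.5) + 1·(+375.7) + 1/2·(+242.6) + 1·(-349.0) + U
U = -443.0 − (+224.5) = -667.5 kJ/mol

U = -667.5 kJ/mol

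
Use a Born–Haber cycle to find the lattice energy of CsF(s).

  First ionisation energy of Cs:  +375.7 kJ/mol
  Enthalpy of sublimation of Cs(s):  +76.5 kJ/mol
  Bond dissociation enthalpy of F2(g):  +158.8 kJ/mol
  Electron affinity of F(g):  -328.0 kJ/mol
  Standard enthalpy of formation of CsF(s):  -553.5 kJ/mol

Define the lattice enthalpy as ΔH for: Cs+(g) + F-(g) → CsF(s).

U = -757.1 kJ/mol

ΔHf° = 1·ΔHsub + 1·(ΣIE) + 1/2·D(F2) + 1·EA + U
-553.5 = 1·(+76.5) + 1·(+375.7) + 1/2·(+158.8) + 1·(-328.0) + U
U = -553.5 − (+203.6) = -757.1 kJ/mol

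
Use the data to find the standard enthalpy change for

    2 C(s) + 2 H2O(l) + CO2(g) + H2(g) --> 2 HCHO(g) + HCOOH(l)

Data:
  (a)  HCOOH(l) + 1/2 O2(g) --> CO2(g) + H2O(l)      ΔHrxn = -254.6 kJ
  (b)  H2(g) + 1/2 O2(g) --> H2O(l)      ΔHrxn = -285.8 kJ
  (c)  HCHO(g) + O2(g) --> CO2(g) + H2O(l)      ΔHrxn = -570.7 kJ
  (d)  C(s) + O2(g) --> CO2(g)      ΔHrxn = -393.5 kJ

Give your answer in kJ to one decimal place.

ΔHrxn = 323.2 kJ

(a) reversed (reverse to put HCOOH(l) on the product side): +254.6 kJ
(b) as written (H2(g) already on the reactant side): -285.8 kJ
(c) reversed and × 2 (reverse to put HCHO(g) on the product side; ×2 to match 2 HCHO(g) in the target): (-2)·(-570.7) = +1141.4 kJ
(d) × 2 (scale by 2 for the 2 C(s)): (2)·(-393.5) = -787.0 kJ
Combining the equations, ΔHrxn = (+254.6) + (-285.8) + (+1141.4) + (-787.0) = 323.2 kJ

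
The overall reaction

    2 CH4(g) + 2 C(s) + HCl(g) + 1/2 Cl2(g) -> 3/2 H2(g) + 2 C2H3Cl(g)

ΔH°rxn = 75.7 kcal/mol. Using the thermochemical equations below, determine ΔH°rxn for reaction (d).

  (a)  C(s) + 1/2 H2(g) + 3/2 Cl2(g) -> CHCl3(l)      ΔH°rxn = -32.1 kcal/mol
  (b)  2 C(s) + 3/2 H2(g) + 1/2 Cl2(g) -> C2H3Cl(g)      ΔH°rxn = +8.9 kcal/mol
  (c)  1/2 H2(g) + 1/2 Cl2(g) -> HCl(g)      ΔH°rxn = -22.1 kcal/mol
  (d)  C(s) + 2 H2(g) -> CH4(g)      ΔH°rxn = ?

(a): not needed.
(b) × 2: (2)·(+8.9) = +17.8 kcal/mol
(c) reversed: +22.1 kcal/mol
(d) reversed and × 2: contributes −2·x
+75.7 = (+17.8) + (+22.1) − 2·x
x = (+75.7 − (+39.9)) / (-2) = -17.9 kcal/mol

ΔH°rxn = -17.9 kcal/mol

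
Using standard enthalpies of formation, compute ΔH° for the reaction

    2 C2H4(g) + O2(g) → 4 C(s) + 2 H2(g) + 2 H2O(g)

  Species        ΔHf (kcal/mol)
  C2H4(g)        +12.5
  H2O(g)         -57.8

Products: 4·(+0.0) + 2·(+0.0) + 2·(-57.8) = -115.6
Reactants: 2·(+12.5) + 1·(+0.0) = +25.0
ΔH° = (-115.6) − (+25.0) = -140.6 kcal/mol

ΔH° = -140.6 kcal/mol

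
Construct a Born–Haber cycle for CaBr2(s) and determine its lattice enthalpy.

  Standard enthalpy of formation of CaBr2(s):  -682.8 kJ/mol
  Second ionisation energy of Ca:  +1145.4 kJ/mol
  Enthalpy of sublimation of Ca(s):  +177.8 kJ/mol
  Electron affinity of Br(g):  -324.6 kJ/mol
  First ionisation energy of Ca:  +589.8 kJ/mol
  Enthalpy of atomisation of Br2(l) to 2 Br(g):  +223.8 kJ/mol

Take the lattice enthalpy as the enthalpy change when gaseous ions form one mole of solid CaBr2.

ΔHf° = 1·ΔHsub + 1·(ΣIE) + 1·D(Br2) + 2·EA + U
-682.8 = 1·(+177.8) + 1·(+1735.2) + 1·(+223.8) + 2·(-324.6) + U
U = -682.8 − (+1487.6) = -2170.4 kJ/mol

U = -2170.4 kJ/mol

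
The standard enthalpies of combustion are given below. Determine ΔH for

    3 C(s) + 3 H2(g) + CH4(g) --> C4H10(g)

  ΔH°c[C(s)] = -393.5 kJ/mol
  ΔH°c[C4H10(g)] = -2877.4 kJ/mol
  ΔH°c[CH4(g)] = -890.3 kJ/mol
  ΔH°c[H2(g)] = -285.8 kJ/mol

ΔH = -50.8 kJ/mol

Using ΔH = Σ nΔHc°(reactants) − Σ nΔHc°(products):
= [3·(-393.5) + 3·(-285.8) + 1·(-890.3)] − [1·(-2877.4)]
= -50.8 kJ/mol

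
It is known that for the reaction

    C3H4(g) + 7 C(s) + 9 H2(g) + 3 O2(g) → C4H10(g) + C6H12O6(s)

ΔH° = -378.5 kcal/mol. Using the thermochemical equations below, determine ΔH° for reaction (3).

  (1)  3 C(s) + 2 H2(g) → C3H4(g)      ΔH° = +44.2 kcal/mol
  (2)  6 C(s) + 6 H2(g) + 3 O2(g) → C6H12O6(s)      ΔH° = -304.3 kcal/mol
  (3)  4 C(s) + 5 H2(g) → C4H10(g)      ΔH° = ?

(1) reversed (C3H4(g) must end up as a reactant): -44.2 kcal/mol
(2) as written (C6H12O6(s) already on the product side): -304.3 kcal/mol
(3) as written (C4H10(g) already on the product side): contributes x
-378.5 = (-44.2) + (-304.3) + x
x = (-378.5 − (-348.5)) / (1) = -30.0 kcal/mol

ΔH° = -30.0 kcal/mol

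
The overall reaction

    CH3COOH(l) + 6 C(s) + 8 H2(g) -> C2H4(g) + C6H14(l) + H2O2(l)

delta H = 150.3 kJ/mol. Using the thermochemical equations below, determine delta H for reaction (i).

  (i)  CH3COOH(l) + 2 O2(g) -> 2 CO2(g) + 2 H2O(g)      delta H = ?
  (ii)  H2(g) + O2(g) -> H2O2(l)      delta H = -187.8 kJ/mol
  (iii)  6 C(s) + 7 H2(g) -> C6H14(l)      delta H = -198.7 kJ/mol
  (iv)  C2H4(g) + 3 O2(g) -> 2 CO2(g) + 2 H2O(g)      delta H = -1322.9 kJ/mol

(i) as written: contributes x
(ii) as written: -187.8 kJ/mol
(iii) as written: -198.7 kJ/mol
(iv) reversed: +1322.9 kJ/mol
+150.3 = (-187.8) + (-198.7) + (+1322.9) + x
x = (+150.3 − (+936.4)) / (1) = -786.1 kJ/mol

delta H = -786.1 kJ/mol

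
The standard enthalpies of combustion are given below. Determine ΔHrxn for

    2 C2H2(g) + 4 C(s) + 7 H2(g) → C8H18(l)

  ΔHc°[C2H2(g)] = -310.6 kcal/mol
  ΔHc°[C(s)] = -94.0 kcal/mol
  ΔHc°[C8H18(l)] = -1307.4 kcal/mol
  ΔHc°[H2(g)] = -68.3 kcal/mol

With combustion enthalpies, reactants minus products:
= [2·(-310.6) + 4·(-94.0) + 7·(-68.3)] − [1·(-1307.4)]
= -167.9 kcal/mol

ΔHrxn = -167.9 kcal/mol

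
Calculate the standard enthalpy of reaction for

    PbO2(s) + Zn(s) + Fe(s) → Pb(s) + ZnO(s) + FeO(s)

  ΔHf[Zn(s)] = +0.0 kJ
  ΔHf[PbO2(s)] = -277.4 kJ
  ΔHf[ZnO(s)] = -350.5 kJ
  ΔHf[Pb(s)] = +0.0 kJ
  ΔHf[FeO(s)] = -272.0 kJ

ΔHrxn = -345.1 kJ

Products: 1·(+0.0) + 1·(-350.5) + 1·(-272.0) = -622.5
Reactants: 1·(-277.4) + 1·(+0.0) + 1·(+0.0) = -277.4
ΔHrxn = (-622.5) − (-277.4) = -345.1 kJ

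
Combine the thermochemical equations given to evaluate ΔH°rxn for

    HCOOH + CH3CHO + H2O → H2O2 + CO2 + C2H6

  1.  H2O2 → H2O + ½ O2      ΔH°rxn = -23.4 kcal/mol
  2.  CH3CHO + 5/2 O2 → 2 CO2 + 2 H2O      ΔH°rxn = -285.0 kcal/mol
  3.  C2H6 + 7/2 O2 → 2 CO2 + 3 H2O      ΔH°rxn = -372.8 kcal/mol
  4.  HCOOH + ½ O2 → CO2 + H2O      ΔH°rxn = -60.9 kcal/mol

eq. 1 reversed (reverse to put H2O2 on the product side): +23.4 kcal/mol
eq. 2 as written (CH3CHO already on the reactant side): -285.0 kcal/mol
eq. 3 reversed (C2H6 must end up as a product): +372.8 kcal/mol
eq. 4 as written (HCOOH already on the reactant side): -60.9 kcal/mol
ΔH°rxn = (-1)·(-23.4) + (1)·(-285.0) + (-1)·(-372.8) + (1)·(-60.9) = 50.3 kcal/mol

ΔH°rxn = 50.3 kcal/mol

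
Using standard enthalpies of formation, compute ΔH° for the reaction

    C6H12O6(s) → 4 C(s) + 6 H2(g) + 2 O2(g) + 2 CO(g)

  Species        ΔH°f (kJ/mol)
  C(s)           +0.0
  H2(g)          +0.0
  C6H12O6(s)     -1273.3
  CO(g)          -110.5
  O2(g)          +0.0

ΔH° = 1052.3 kJ/mol

ΔH°rxn = Σ nΔHf°(products) − Σ nΔHf°(reactants).
Products: 4·(+0.0) + 6·(+0.0) + 2·(+0.0) + 2·(-110.5) = -221.0
Reactants: 1·(-1273.3) = -1273.3
ΔH° = (-221.0) − (-1273.3) = 1052.3 kJ/mol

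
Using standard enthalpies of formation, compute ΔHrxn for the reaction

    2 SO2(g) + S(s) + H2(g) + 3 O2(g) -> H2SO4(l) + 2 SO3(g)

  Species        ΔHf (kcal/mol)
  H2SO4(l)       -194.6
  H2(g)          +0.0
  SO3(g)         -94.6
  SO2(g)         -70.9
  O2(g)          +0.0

Products: 1·(-194.6) + 2·(-94.6) = -383.8
Reactants: 2·(-70.9) + 1·(+0.0) + 1·(+0.0) + 3·(+0.0) = -141.8
ΔHrxn = (-383.8) − (-141.8) = -242.0 kcal/mol

ΔHrxn = -242.0 kcal/mol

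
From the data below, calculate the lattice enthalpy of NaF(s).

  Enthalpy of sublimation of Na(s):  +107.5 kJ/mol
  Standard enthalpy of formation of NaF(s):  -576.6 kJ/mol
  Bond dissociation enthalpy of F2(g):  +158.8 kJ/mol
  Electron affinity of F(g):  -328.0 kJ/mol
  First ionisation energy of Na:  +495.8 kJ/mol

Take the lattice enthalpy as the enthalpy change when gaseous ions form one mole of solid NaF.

ΔHf° = 1·ΔHsub + 1·(ΣIE) + 1/2·D(F2) + 1·EA + U
-576.6 = 1·(+107.5) + 1·(+495.8) + 1/2·(+158.8) + 1·(-328.0) + U
U = -576.6 − (+354.7) = -931.3 kJ/mol

U = -931.3 kJ/mol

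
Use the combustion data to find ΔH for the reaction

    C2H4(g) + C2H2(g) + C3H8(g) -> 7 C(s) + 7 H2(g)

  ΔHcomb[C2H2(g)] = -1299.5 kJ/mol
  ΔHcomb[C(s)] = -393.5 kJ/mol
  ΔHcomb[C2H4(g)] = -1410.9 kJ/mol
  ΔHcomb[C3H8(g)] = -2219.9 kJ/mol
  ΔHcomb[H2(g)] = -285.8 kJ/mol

ΔH = -175.2 kJ/mol

Using ΔH = Σ nΔHc°(reactants) − Σ nΔHc°(products):
= [1·(-1410.9) + 1·(-1299.5) + 1·(-2219.9)] − [7·(-393.5) + 7·(-285.8)]
= -175.2 kJ/mol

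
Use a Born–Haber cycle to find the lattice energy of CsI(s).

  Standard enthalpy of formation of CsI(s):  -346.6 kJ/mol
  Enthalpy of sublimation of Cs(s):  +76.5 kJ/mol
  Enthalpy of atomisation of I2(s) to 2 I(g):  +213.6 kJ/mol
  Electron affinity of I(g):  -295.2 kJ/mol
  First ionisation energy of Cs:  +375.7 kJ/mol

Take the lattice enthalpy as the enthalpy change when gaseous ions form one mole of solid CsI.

ΔHf° = 1·ΔHsub + 1·(ΣIE) + 1/2·D(I2) + 1·EA + U
-346.6 = 1·(+76.5) + 1·(+375.7) + 1/2·(+213.6) + 1·(-295.2) + U
U = -346.6 − (+263.8) = -610.4 kJ/mol

U = -610.4 kJ/mol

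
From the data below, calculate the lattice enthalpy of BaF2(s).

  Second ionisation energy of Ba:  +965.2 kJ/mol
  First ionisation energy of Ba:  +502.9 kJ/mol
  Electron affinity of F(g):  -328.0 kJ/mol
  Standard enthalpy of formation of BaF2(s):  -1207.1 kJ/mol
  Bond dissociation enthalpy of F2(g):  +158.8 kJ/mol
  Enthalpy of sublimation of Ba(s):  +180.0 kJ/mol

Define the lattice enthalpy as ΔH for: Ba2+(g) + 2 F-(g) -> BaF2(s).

U = -2358.0 kJ/mol

ΔHf° = 1·ΔHsub + 1·(ΣIE) + 1·D(F2) + 2·EA + U
-1207.1 = 1·(+180.0) + 1·(+1468.1) + 1·(+158.8) + 2·(-328.0) + U
U = -1207.1 − (+1150.9) = -2358.0 kJ/mol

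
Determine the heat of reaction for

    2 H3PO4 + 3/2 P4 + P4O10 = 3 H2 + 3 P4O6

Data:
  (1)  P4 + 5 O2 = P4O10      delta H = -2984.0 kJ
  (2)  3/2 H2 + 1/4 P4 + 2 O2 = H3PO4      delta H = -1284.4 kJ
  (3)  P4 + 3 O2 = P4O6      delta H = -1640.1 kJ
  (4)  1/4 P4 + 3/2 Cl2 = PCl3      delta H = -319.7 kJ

delta H = 632.5 kJ

(1) reversed (reverse to put P4O10 on the reactant side): +2984.0 kJ
(2) reversed and × 2 (H3PO4 must end up as a reactant; scale by 2 for the 2 H3PO4): (-2)·(-1284.4) = +2568.8 kJ
(3) × 3 (×3 to match 3 P4O6 in the target): (3)·(-1640.1) = -4920.3 kJ
(4): not needed (PCl3 appears nowhere else).
delta H = (+2984.0) + (+2568.8) + (-4920.3) = 632.5 kJ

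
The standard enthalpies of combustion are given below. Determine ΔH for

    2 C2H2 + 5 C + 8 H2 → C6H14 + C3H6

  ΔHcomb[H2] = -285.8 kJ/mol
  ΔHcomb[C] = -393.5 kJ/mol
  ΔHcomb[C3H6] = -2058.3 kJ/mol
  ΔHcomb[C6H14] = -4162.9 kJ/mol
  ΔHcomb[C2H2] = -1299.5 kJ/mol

ΔH = -631.7 kJ/mol

With combustion enthalpies, reactants minus products:
= [2·(-1299.5) + 5·(-393.5) + 8·(-285.8)] − [1·(-4162.9) + 1·(-2058.3)]
= -631.7 kJ/mol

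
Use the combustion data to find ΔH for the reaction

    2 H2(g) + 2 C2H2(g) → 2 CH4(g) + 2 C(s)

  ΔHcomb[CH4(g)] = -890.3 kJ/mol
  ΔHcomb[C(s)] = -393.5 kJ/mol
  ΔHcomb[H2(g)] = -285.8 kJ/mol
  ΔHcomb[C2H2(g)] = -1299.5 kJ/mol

ΔH = -603.0 kJ/mol

With combustion enthalpies, reactants minus products:
= [2·(-285.8) + 2·(-1299.5)] − [2·(-890.3) + 2·(-393.5)]
= -603.0 kJ/mol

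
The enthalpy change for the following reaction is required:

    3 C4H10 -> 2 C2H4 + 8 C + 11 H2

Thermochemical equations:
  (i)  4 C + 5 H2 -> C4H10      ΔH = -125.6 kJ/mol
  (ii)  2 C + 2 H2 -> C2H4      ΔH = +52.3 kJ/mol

ΔH = 481.4 kJ/mol

(i) reversed and × 3: (-3)·(-125.6) = +376.8 kJ/mol
(ii) × 2: (2)·(+52.3) = +104.6 kJ/mol
Combining the equations, ΔH = (-3)·(-125.6) + (2)·(+52.3) = 481.4 kJ/mol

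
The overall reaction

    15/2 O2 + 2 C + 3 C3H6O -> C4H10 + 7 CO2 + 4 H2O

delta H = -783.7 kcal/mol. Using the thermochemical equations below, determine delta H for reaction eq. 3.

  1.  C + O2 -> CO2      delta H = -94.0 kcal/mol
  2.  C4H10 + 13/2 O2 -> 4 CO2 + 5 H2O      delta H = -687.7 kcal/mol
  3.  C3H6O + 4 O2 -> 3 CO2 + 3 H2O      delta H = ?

eq. 1 × 2: (2)·(-94.0) = -188.0 kcal/mol
eq. 2 reversed: +687.7 kcal/mol
eq. 3 × 3: contributes 3·x
-783.7 = (-188.0) + (+687.7) + 3·x
x = (-783.7 − (+499.7)) / (3) = -427.8 kcal/mol

delta H = -427.8 kcal/mol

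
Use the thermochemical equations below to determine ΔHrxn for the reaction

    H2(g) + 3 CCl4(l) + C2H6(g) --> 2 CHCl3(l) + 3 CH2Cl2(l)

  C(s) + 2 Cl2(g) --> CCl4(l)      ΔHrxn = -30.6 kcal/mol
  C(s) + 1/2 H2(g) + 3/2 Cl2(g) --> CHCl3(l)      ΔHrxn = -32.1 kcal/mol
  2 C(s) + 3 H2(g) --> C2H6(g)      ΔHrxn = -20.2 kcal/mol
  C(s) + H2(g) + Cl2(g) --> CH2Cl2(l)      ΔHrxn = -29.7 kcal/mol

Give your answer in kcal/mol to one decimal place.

equation 1 reversed and × 3: (-3)·(-30.6) = +91.8 kcal/mol
equation 2 × 2: (2)·(-32.1) = -64.2 kcal/mol
equation 3 reversed: +20.2 kcal/mol
equation 4 × 3: (3)·(-29.7) = -89.1 kcal/mol
ΔHrxn = (+91.8) + (-64.2) + (+20.2) + (-89.1) = -41.3 kcal/mol

ΔHrxn = -41.3 kcal/mol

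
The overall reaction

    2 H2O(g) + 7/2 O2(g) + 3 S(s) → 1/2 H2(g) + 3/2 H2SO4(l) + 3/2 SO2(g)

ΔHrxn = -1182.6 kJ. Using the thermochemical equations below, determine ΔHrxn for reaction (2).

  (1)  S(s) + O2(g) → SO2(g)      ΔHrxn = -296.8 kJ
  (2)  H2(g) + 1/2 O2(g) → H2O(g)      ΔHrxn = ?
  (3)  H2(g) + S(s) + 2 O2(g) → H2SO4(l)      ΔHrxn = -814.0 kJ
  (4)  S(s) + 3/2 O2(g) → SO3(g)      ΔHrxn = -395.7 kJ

ΔHrxn = -241.8 kJ

(1) × 3/2 (scale by 3/2 for the 3/2 SO2(g)): (3/2)·(-296.8) = -445.2 kJ
(2) reversed and × 2 (reverse to put H2O(g) on the reactant side; scale by 2 for the 2 H2O(g)): contributes −2·x
(3) × 3/2 (×3/2 to match 3/2 H2SO4(l) in the target): (3/2)·(-814.0) = -1221.0 kJ
(4): not needed (SO3(g) appears nowhere else).
-1182.6 = (-445.2) + (-1221.0) − 2·x
x = (-1182.6 − (-1666.2)) / (-2) = -241.8 kJ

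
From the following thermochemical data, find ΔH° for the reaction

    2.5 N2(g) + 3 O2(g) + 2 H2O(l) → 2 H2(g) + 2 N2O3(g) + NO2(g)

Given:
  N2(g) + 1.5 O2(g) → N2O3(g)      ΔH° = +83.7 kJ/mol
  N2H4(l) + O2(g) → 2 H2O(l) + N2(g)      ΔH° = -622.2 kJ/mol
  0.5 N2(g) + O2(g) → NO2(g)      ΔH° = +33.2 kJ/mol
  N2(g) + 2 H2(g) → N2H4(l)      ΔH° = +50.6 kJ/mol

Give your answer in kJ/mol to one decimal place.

equation 1 × 2: (2)·(+83.7) = +167.4 kJ/mol
equation 2 reversed: +622.2 kJ/mol
equation 3 as written: +33.2 kJ/mol
equation 4 reversed: -50.6 kJ/mol
Combining the equations, ΔH° = (2)·(+83.7) + (-1)·(-622.2) + (1)·(+33.2) + (-1)·(+50.6) = 772.2 kJ/mol

ΔH° = 772.2 kJ/mol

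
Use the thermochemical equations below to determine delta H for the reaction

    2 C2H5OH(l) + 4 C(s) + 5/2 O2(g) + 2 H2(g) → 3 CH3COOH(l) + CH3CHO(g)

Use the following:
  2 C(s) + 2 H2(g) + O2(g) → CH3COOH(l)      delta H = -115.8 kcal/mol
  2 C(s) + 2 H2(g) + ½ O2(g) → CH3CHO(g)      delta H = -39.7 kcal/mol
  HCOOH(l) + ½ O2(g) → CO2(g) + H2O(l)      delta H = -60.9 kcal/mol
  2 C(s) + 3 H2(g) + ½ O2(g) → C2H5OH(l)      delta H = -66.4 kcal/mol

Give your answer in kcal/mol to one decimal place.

equation 1 × 3 (×3 to match 3 CH3COOH(l) in the target): (3)·(-115.8) = -347.4 kcal/mol
equation 2 as written (CH3CHO(g) already on the product side): -39.7 kcal/mol
equation 3: not needed (H2O(l) appears nowhere else).
equation 4 reversed and × 2 (C2H5OH(l) must end up as a reactant; scale by 2 for the 2 C2H5OH(l)): (-2)·(-66.4) = +132.8 kcal/mol
Summing the manipulated equations, delta H = (3)·(-115.8) + (1)·(-39.7) + (-2)·(-66.4) = -254.3 kcal/mol

delta H = -254.3 kcal/mol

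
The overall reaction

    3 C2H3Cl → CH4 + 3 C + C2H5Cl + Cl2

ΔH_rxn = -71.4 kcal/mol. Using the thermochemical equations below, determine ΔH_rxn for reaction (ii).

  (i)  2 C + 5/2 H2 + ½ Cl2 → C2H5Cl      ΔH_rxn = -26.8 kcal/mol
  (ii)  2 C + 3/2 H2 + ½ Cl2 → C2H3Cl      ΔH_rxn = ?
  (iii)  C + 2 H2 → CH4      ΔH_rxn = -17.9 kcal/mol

(i) as written (C2H5Cl already on the product side): -26.8 kcal/mol
(ii) reversed and × 3 (reverse to put C2H3Cl on the reactant side; scale by 3 for the 3 C2H3Cl): contributes −3·x
(iii) as written (CH4 already on the product side): -17.9 kcal/mol
-71.4 = (-26.8) + (-17.9) − 3·x
x = (-71.4 − (-44.7)) / (-3) = 8.9 kcal/mol

ΔH_rxn = 8.9 kcal/mol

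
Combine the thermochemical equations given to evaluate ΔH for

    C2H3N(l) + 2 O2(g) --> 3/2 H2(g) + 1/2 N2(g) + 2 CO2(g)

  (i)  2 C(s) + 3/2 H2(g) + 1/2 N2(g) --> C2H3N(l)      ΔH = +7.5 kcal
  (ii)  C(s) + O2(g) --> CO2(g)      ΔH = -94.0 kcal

(i) reversed: -7.5 kcal
(ii) × 2: (2)·(-94.0) = -188.0 kcal
Combining the equations, ΔH = (-1)·(+7.5) + (2)·(-94.0) = -195.5 kcal

ΔH = -195.5 kcal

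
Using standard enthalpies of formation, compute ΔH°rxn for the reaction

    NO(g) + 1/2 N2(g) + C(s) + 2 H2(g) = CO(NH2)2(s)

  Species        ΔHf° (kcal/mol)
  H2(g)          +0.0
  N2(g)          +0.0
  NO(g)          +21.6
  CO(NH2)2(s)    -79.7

Products: 1·(-79.7) = -79.7
Reactants: 1·(+21.6) + 1/2·(+0.0) + 1·(+0.0) + 2·(+0.0) = +21.6
ΔH°rxn = (-79.7) − (+21.6) = -101.3 kcal/mol

ΔH°rxn = -101.3 kcal/mol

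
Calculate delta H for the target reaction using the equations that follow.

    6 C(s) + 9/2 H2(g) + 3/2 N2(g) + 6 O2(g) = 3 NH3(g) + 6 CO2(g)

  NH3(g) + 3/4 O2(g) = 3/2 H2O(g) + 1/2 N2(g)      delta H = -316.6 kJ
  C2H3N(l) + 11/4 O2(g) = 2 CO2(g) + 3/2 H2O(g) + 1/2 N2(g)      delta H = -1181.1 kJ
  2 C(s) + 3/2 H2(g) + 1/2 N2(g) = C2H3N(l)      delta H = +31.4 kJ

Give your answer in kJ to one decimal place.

delta H = -2499.3 kJ

equation 1 reversed and × 3: (-3)·(-316.6) = +949.8 kJ
equation 2 × 3: (3)·(-1181.1) = -3543.3 kJ
equation 3 × 3: (3)·(+31.4) = +94.2 kJ
Summing the manipulated equations, delta H = (+949.8) + (-3543.3) + (+94.2) = -2499.3 kJ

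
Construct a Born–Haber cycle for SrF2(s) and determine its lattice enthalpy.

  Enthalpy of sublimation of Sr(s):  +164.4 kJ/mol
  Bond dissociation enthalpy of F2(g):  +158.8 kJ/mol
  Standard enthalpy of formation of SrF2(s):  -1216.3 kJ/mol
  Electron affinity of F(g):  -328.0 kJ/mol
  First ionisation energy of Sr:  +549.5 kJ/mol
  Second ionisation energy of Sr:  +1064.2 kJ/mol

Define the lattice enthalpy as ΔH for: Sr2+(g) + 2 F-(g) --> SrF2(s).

U = -2497.2 kJ/mol

ΔHf° = 1·ΔHsub + 1·(ΣIE) + 1·D(F2) + 2·EA + U
-1216.3 = 1·(+164.4) + 1·(+1613.7) + 1·(+158.8) + 2·(-328.0) + U
U = -1216.3 − (+1280.9) = -2497.2 kJ/mol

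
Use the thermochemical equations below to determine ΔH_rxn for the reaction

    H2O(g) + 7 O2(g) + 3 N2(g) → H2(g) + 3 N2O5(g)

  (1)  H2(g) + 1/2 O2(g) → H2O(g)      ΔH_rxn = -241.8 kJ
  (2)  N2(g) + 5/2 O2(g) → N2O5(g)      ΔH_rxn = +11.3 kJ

(1) reversed: +241.8 kJ
(2) × 3: (3)·(+11.3) = +33.9 kJ
Summing the manipulated equations, ΔH_rxn = (+241.8) + (+33.9) = 275.7 kJ

ΔH_rxn = 275.7 kJ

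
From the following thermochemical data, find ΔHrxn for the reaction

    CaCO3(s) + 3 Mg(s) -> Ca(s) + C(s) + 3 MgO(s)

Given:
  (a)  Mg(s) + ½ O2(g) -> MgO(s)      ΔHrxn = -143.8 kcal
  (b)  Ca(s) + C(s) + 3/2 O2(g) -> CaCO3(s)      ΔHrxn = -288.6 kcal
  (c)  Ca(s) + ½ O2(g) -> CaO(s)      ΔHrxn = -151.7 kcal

(a) × 3 (×3 to match 3 MgO(s) in the target): (3)·(-143.8) = -431.4 kcal
(b) reversed (reverse to put CaCO3(s) on the reactant side): +288.6 kcal
(c): not needed (CaO(s) appears nowhere else).
ΔHrxn = (3)·(-143.8) + (-1)·(-288.6) = -142.8 kcal

ΔHrxn = -142.8 kcal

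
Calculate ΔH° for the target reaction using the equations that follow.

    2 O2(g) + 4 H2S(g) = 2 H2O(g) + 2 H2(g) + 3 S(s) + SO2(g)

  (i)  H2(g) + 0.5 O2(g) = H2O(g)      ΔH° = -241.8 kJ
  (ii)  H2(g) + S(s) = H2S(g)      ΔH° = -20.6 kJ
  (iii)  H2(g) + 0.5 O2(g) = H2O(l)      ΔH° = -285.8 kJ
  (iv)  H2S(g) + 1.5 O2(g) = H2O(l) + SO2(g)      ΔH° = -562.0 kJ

ΔH° = -698.0 kJ

(i) × 2 (scale by 2 for the 2 H2O(g)): (2)·(-241.8) = -483.6 kJ
(ii) reversed and × 3 (reverse to put S(s) on the product side; ×3 to match 3 S(s) in the target): (-3)·(-20.6) = +61.8 kJ
(iii) reversed: +285.8 kJ
(iv) as written (SO2(g) already on the product side): -562.0 kJ
Combining the equations, ΔH° = (-483.6) + (+61.8) + (+285.8) + (-562.0) = -698.0 kJ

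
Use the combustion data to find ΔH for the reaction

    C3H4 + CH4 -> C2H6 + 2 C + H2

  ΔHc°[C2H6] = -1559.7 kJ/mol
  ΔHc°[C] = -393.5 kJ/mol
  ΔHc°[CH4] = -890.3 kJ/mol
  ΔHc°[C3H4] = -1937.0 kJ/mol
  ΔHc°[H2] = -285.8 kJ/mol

ΔH = -194.8 kJ/mol

Using ΔH = Σ nΔHc°(reactants) − Σ nΔHc°(products):
= [1·(-1937.0) + 1·(-890.3)] − [1·(-1559.7) + 2·(-393.5) + 1·(-285.8)]
= -194.8 kJ/mol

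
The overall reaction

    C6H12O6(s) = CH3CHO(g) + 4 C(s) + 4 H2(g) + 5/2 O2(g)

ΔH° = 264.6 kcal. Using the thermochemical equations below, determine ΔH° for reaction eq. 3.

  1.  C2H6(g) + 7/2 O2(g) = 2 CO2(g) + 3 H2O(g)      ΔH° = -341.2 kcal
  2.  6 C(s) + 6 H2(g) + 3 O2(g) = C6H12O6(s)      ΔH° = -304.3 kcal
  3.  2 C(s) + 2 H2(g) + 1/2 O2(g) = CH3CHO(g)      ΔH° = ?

eq. 1: not needed.
eq. 2 reversed: +304.3 kcal
eq. 3 as written: contributes x
+264.6 = (+304.3) + x
x = (+264.6 − (+304.3)) / (1) = -39.7 kcal

ΔH° = -39.7 kcal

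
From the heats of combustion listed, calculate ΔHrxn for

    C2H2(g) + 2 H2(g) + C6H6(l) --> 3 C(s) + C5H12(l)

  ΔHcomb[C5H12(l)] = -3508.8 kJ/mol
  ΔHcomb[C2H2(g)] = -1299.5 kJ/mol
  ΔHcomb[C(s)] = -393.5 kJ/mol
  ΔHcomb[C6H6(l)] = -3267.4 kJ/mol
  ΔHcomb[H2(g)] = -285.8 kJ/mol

ΔHrxn = -449.2 kJ/mol

With combustion enthalpies, reactants minus products:
= [1·(-1299.5) + 2·(-285.8) + 1·(-3267.4)] − [3·(-393.5) + 1·(-3508.8)]
= -449.2 kJ/mol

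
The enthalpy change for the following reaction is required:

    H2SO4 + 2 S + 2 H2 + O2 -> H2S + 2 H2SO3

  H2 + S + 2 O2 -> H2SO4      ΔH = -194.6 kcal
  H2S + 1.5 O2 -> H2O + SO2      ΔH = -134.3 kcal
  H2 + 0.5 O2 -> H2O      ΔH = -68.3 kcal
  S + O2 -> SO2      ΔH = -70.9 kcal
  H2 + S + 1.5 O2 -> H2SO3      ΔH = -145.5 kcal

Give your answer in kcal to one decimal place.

ΔH = -101.3 kcal

equation 1 reversed: +194.6 kcal
equation 2 reversed: +134.3 kcal
equation 3 as written: -68.3 kcal
equation 4 as written: -70.9 kcal
equation 5 × 2: (2)·(-145.5) = -291.0 kcal
Combining the equations, ΔH = (+194.6) + (+134.3) + (-68.3) + (-70.9) + (-291.0) = -101.3 kcal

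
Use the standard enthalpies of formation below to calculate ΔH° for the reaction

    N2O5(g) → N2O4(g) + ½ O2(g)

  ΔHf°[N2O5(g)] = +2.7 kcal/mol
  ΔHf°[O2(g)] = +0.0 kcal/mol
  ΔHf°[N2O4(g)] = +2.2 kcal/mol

ΔH° = -0.5 kcal/mol

Products: 1·(+2.2) + 1/2·(+0.0) = +2.2
Reactants: 1·(+2.7) = +2.7
ΔH° = (+2.2) − (+2.7) = -0.5 kcal/mol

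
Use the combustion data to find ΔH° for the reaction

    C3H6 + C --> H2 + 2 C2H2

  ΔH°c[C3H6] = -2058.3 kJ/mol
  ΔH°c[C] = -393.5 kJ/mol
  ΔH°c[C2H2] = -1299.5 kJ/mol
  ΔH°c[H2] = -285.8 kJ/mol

ΔH° = 433.0 kJ/mol

Using ΔH = Σ nΔHc°(reactants) − Σ nΔHc°(products):
= [1·(-2058.3) + 1·(-393.5)] − [1·(-285.8) + 2·(-1299.5)]
= 433.0 kJ/mol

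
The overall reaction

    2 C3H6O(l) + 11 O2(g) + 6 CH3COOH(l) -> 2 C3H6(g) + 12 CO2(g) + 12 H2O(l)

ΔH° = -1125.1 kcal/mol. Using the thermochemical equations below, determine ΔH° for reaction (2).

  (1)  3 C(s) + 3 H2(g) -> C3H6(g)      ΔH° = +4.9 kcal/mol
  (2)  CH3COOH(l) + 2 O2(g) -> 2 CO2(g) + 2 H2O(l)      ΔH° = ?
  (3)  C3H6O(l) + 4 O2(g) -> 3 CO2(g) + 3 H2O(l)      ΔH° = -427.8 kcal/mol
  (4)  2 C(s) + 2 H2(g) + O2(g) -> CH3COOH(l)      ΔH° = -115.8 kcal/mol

(1) × 2: (2)·(+4.9) = +9.8 kcal/mol
(2) × 3: contributes 3·x
(3) × 2: (2)·(-427.8) = -855.6 kcal/mol
(4) reversed and × 3: (-3)·(-115.8) = +347.4 kcal/mol
-1125.1 = (+9.8) + (-855.6) + (+347.4) + 3·x
x = (-1125.1 − (-498.4)) / (3) = -208.9 kcal/mol

ΔH° = -208.9 kcal/mol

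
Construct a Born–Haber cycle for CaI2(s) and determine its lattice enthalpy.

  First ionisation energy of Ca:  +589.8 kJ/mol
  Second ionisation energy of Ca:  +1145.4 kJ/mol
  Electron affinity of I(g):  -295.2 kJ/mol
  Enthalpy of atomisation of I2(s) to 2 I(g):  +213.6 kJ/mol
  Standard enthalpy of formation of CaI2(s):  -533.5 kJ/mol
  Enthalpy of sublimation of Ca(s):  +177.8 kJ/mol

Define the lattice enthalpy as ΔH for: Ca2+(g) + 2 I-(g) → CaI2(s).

ΔHf° = 1·ΔHsub + 1·(ΣIE) + 1·D(I2) + 2·EA + U
-533.5 = 1·(+177.8) + 1·(+1735.2) + 1·(+213.6) + 2·(-295.2) + U
U = -533.5 − (+1536.2) = -2069.7 kJ/mol

U = -2069.7 kJ/mol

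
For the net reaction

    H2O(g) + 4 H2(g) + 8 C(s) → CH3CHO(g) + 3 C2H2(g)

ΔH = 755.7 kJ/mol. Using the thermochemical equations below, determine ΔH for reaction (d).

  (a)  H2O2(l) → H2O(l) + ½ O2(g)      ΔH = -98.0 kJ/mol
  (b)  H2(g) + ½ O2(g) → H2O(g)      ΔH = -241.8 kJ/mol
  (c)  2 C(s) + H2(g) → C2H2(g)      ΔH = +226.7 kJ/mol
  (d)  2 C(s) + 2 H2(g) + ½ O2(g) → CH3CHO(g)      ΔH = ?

(a): not needed (H2O(l) appears nowhere else).
(b) reversed (reverse to put H2O(g) on the reactant side): +241.8 kJ/mol
(c) × 3 (scale by 3 for the 3 C2H2(g)): (3)·(+226.7) = +680.1 kJ/mol
(d) as written (CH3CHO(g) already on the product side): contributes x
+755.7 = (+241.8) + (+680.1) + x
x = (+755.7 − (+921.9)) / (1) = -166.2 kJ/mol

ΔH = -166.2 kJ/mol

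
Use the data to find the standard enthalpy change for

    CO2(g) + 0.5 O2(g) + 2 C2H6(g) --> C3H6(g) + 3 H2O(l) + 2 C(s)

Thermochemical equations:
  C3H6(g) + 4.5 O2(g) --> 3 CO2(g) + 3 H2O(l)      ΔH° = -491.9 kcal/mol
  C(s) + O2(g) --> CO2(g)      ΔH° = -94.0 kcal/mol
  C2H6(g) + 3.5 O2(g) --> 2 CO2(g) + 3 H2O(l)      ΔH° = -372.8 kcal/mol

ΔH° = -65.7 kcal/mol

equation 1 reversed: +491.9 kcal/mol
equation 2 reversed and × 2: (-2)·(-94.0) = +188.0 kcal/mol
equation 3 × 2: (2)·(-372.8) = -745.6 kcal/mol
Summing the manipulated equations, ΔH° = (-1)·(-491.9) + (-2)·(-94.0) + (2)·(-372.8) = -65.7 kcal/mol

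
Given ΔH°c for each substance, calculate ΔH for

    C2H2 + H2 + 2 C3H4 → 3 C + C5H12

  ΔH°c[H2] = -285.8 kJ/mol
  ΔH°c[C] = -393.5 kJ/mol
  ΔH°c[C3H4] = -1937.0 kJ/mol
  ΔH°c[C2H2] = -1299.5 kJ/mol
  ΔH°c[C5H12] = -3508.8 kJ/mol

ΔH = -770.0 kJ/mol

With combustion enthalpies, reactants minus products:
= [1·(-1299.5) + 1·(-285.8) + 2·(-1937.0)] − [3·(-393.5) + 1·(-3508.8)]
= -770.0 kJ/mol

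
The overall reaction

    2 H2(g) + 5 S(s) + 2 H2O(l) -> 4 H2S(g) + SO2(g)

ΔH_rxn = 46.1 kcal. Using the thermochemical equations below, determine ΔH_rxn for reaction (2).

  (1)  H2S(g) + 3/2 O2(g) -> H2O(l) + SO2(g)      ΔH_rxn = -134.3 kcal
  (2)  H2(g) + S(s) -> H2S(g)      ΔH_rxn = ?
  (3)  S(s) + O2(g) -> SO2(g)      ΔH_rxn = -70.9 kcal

ΔH_rxn = -4.9 kcal

(1) reversed and × 2: (-2)·(-134.3) = +268.6 kcal
(2) × 2: contributes 2·x
(3) × 3: (3)·(-70.9) = -212.7 kcal
+46.1 = (+268.6) + (-212.7) + 2·x
x = (+46.1 − (+55.9)) / (2) = -4.9 kcal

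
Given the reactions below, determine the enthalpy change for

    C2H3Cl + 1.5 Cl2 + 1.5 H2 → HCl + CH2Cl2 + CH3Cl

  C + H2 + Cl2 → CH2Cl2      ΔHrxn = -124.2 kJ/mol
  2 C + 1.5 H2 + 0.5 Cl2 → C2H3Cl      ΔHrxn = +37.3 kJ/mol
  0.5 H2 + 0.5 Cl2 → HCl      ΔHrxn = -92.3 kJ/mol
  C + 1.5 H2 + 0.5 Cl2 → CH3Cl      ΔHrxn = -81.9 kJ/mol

ΔHrxn = -335.7 kJ/mol

equation 1 as written: -124.2 kJ/mol
equation 2 reversed: -37.3 kJ/mol
equation 3 as written: -92.3 kJ/mol
equation 4 as written: -81.9 kJ/mol
Summing the manipulated equations, ΔHrxn = (-124.2) + (-37.3) + (-92.3) + (-81.9) = -335.7 kJ/mol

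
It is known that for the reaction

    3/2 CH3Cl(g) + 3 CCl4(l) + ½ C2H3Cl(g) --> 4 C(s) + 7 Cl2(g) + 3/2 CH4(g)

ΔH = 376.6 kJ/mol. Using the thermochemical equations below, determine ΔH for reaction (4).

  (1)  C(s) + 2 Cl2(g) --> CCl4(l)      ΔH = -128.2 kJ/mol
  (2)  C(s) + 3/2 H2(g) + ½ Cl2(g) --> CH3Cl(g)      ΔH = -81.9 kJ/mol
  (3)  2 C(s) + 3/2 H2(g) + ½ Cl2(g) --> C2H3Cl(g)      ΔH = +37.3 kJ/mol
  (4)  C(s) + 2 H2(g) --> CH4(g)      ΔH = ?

ΔH = -74.8 kJ/mol

(1) reversed and × 3: (-3)·(-128.2) = +384.6 kJ/mol
(2) reversed and × 3/2: (-3/2)·(-81.9) = +122.85 kJ/mol
(3) reversed and × 1/2: (-1/2)·(+37.3) = -18.65 kJ/mol
(4) × 3/2: contributes 3/2·x
+376.6 = (+384.6) + (+122.85) + (-18.65) + 3/2·x
x = (+376.6 − (+488.8)) / (3/2) = -74.8 kJ/mol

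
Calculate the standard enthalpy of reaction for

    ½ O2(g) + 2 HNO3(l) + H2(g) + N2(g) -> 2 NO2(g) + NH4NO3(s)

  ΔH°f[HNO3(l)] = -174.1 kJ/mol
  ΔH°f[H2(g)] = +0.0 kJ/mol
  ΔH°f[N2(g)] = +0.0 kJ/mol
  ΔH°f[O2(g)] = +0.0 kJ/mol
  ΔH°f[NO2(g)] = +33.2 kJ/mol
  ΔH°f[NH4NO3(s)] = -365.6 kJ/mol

ΔH°rxn = 49.0 kJ/mol

Products: 2·(+33.2) + 1·(-365.6) = -299.2
Reactants: 1/2·(+0.0) + 2·(-174.1) + 1·(+0.0) + 1·(+0.0) = -348.2
ΔH°rxn = (-299.2) − (-348.2) = 49.0 kJ/mol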